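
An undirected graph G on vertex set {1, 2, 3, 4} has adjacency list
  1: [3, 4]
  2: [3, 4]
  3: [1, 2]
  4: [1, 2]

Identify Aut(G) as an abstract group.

D_4

Every vertex has degree 2 and the graph is connected, so G is the 4-cycle C_4. The automorphisms of the 4-cycle are exactly the symmetries of a regular 4-gon: the dihedral group D_4, |D_4| = 8.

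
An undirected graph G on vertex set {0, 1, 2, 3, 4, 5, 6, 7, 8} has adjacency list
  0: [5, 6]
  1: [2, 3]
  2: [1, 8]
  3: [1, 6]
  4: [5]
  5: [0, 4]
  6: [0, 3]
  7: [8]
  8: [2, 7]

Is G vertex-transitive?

No

Automorphisms preserve degree, but G has vertices of degree 1 and vertices of degree 2; no automorphism maps one to the other, so G is not vertex-transitive.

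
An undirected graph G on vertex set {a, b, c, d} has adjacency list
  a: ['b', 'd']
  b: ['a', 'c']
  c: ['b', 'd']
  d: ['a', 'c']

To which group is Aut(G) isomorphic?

G is 2-regular and bipartite with parts {a, c} and {b, d} (each part is independent and every cross-pair is an edge), so G = K_{2,2}. Aut(K_{2,2}) is the wreath product S_2 ≀ Z_2: permute within each part, then optionally swap the parts; |Aut| = 2·(2!)² = 8.

(S_2 × S_2) ⋊ Z_2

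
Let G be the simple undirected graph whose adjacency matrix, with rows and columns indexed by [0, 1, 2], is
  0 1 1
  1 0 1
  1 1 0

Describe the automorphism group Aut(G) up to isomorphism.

the symmetric group on 3 letters

All 3 vertices are pairwise adjacent: G = K_3. Every bijection on the vertex set is an automorphism of K_3; hence Aut(K_3) ≅ S_3, order 6.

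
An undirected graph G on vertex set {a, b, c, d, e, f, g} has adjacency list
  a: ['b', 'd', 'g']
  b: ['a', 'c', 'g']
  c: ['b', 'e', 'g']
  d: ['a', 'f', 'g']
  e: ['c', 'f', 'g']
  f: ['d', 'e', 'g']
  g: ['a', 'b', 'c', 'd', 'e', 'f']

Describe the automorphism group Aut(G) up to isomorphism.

D_6

Vertex g is the unique vertex of degree 6; the remaining 6 vertices each have degree 3 and induce a cycle, so G is the wheel on 7 vertices with hub g. With the hub fixed, the remaining symmetry is that of the rim cycle C_6, giving the dihedral group D_6.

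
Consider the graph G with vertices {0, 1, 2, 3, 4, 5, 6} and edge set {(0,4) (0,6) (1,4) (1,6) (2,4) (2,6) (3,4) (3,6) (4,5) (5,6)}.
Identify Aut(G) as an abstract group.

S_2 × S_5

The vertices split by degree into {4, 6} (degree 5) and {0, 1, 2, 3, 5} (degree 2); every edge runs between the two parts, so G is the complete bipartite graph K_{2,5}. Automorphisms preserve the bipartition setwise (since the parts differ in size) and act as S_2 × S_5 within it; |Aut| = 240.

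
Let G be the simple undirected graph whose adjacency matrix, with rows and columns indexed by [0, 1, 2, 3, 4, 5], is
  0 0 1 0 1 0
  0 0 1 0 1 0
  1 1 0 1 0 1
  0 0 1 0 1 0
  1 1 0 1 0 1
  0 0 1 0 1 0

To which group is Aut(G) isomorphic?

S_4 × S_2

The vertices split by degree into {2, 4} (degree 4) and {0, 1, 3, 5} (degree 2); every edge runs between the two parts, so G is the complete bipartite graph K_{2,4}. Automorphisms preserve the bipartition setwise (since the parts differ in size) and act as S_4 × S_2 within it; |Aut| = 48.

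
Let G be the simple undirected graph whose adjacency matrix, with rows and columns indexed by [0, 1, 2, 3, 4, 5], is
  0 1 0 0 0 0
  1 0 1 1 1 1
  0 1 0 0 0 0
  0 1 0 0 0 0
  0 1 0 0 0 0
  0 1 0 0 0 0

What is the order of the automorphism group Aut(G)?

Vertex 1 has degree 5 and every other vertex has degree 1, so G is the star K_{1,5} with centre 1. The 5 leaves are pairwise interchangeable while the centre is fixed, giving Aut(G) = S_5.

120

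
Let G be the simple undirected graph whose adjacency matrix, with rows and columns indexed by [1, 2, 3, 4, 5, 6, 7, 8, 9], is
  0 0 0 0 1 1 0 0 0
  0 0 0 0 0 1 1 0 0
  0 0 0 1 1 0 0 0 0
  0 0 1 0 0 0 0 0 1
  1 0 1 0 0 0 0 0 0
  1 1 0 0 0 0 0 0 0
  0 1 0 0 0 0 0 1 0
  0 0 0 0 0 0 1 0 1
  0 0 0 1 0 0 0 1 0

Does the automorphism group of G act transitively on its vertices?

Yes

G is 2-regular and connected on 9 vertices, i.e. the cycle C_9. C_9 has 9 rotations and 9 reflections, so Aut(C_9) ≅ D_9 of order 18. Under this action every vertex can be carried to every other, so G is vertex-transitive.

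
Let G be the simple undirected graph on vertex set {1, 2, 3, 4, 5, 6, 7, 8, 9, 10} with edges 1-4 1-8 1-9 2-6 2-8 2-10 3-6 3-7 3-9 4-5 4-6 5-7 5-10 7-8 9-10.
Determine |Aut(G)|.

G is 3-regular on 10 vertices with no triangles and no 4-cycles (girth 5): this is the Petersen graph. It is a classical fact that the Petersen graph has automorphism group S_5 (order 120), arising from its description as the Kneser graph K(5,2).

120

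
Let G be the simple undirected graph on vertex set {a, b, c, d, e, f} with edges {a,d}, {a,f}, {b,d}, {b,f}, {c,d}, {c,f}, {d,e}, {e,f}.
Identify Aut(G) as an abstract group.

S_2 × S_4

The vertices split by degree into {d, f} (degree 4) and {a, b, c, e} (degree 2); every edge runs between the two parts, so G is the complete bipartite graph K_{2,4}. The parts have unequal sizes, so no automorphism swaps them; each part is permuted independently, giving S_2 × S_4 of order 2!·4! = 48.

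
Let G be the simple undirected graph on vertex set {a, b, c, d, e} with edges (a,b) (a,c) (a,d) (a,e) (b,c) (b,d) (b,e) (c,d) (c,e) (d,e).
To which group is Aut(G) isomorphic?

Every vertex has degree 4, so G is the complete graph K_5. Every bijection on the vertex set is an automorphism of K_5; hence Aut(K_5) ≅ S_5, order 120.

the symmetric group on 5 letters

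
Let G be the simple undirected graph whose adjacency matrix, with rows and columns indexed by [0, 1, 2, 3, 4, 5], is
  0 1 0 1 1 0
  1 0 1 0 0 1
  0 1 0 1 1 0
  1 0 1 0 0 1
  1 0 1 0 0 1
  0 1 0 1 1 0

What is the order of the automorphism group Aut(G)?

72

G is 3-regular and bipartite with parts {1, 3, 4} and {0, 2, 5} (each part is independent and every cross-pair is an edge), so G = K_{3,3}. Each part can be permuted independently (S_3 × S_3) and the two equal-size parts can also be swapped, giving (S_3 × S_3) ⋊ Z_2 of order 2·(3!)² = 72.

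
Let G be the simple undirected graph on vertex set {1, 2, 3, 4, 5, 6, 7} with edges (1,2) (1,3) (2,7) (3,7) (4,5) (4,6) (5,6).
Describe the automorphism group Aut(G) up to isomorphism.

G has two connected components, {1, 2, 3, 7} and {4, 5, 6}; each is 2-regular, so G = C_4 ⊔ C_3. The components are non-isomorphic (different sizes), so Aut(G) = Aut(C_3) × Aut(C_4) = D_3 × D_4 of order 6·8 = 48.

D_3 × D_4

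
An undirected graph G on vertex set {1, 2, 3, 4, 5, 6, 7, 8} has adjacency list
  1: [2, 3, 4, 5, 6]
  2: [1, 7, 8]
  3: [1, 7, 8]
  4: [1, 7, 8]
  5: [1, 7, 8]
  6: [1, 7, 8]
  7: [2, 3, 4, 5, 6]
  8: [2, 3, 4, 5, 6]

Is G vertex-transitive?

No

Automorphisms preserve degree, but G has vertices of degree 3 and vertices of degree 5; no automorphism maps one to the other, so G is not vertex-transitive.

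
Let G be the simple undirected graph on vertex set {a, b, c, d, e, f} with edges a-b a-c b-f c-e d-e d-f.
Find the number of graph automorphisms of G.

Every vertex has degree 2 and the graph is connected, so G is the 6-cycle C_6. The automorphisms of the 6-cycle are exactly the symmetries of a regular 6-gon: the dihedral group D_6, |D_6| = 12.

12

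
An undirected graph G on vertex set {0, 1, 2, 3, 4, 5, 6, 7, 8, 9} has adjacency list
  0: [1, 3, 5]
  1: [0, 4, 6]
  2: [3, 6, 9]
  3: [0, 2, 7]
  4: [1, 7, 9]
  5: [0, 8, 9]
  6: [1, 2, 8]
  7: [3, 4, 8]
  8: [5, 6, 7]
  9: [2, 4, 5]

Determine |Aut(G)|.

G is 3-regular on 10 vertices with no triangles and no 4-cycles (girth 5): this is the Petersen graph. It is a classical fact that the Petersen graph has automorphism group S_5 (order 120), arising from its description as the Kneser graph K(5,2).

120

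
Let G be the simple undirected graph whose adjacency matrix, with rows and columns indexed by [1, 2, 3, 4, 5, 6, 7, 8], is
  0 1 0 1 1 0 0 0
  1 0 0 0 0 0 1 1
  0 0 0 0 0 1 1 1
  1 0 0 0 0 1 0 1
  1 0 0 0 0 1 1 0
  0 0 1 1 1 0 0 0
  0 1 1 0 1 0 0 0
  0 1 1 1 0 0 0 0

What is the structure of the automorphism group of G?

G is 3-regular and bipartite on 2^3 = 8 vertices with girth 4; it is the hypercube graph Q_3. Aut(Q_3) consists of the signed permutations of the 3 coordinate axes: 3! permutations times 2^3 sign flips, so |Aut| = 2^3·3! = 48.

the hyperoctahedral group B_3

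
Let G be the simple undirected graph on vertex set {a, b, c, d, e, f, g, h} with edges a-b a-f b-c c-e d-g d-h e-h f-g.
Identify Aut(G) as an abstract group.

Every vertex has degree 2 and the graph is connected, so G is the 8-cycle C_8. The automorphisms of the 8-cycle are exactly the symmetries of a regular 8-gon: the dihedral group D_8, |D_8| = 16.

D_8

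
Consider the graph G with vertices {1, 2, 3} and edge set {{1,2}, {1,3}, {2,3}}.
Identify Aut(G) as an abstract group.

All 3 vertices are pairwise adjacent: G = K_3. Any permutation of the 3 vertices preserves K_3, so Aut(K_3) = S_3 of order 3! = 6.

the symmetric group on 3 letters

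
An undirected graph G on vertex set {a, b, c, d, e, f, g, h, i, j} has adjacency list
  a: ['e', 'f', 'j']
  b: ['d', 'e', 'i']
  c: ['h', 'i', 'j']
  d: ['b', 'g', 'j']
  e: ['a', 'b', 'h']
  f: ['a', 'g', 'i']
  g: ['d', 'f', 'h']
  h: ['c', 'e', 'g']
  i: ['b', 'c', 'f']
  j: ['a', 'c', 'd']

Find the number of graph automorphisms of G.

120

G is 3-regular on 10 vertices with no triangles and no 4-cycles (girth 5): this is the Petersen graph. Viewing the Petersen graph as the Kneser graph K(5,2) — vertices are 2-subsets of {1,…,5}, edges join disjoint pairs — its automorphisms are exactly the permutations of the 5-element set, so Aut ≅ S_5 of order 120.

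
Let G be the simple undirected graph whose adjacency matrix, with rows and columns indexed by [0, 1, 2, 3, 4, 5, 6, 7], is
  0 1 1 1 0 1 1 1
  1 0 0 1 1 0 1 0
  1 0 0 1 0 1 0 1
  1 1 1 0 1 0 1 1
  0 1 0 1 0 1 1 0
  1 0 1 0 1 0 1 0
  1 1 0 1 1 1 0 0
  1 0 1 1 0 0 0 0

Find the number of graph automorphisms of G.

The degree sequence is [6, 4, 4, 6, 4, 4, 5, 3]. Checking the degree-preserving permutations of the vertex set shows that none except the identity preserves every edge, so Aut(G) is trivial.

1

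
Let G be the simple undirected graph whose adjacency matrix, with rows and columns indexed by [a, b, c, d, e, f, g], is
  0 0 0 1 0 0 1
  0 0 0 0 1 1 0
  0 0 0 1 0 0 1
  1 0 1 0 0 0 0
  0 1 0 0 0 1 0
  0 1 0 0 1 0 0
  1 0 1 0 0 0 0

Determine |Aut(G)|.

G has two connected components, {a, c, d, g} and {b, e, f}; each is 2-regular, so G = C_4 ⊔ C_3. The components are non-isomorphic (different sizes), so Aut(G) = Aut(C_4) × Aut(C_3) = D_4 × D_3 of order 8·6 = 48.

48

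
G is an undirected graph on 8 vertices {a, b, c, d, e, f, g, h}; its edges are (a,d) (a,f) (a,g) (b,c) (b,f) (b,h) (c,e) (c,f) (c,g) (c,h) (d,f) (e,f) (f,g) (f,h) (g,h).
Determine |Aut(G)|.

The degree sequence is [3, 3, 5, 2, 2, 7, 4, 4]. Checking the degree-preserving permutations of the vertex set shows that none except the identity preserves every edge, so Aut(G) is trivial.

1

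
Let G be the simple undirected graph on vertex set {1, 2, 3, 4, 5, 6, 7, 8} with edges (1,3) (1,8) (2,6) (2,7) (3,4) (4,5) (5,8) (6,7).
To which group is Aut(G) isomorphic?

G has two connected components, {1, 3, 4, 5, 8} and {2, 6, 7}; each is 2-regular, so G = C_5 ⊔ C_3. No automorphism exchanges components of different sizes, hence Aut(G) is the direct product D_5 × D_3, order 60.

D_5 × D_3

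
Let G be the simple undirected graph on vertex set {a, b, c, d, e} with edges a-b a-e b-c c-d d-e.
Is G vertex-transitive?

Every vertex has degree 2 and the graph is connected, so G is the 5-cycle C_5. The automorphisms of the 5-cycle are exactly the symmetries of a regular 5-gon: the dihedral group D_5, |D_5| = 10. This group acts transitively on the 5 vertices.

Yes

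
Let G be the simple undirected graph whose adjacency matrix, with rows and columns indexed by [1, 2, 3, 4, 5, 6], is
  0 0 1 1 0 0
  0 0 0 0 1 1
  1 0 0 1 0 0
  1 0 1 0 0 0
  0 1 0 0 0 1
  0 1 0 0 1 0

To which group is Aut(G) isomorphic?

G has two connected components, {1, 3, 4} and {2, 5, 6}; each is 2-regular, so G = C_3 ⊔ C_3. Aut of a disjoint union of two copies of C_3 is the wreath product D_3 ≀ Z_2, of order 2·6² = 72.

(D_3 × D_3) ⋊ Z_2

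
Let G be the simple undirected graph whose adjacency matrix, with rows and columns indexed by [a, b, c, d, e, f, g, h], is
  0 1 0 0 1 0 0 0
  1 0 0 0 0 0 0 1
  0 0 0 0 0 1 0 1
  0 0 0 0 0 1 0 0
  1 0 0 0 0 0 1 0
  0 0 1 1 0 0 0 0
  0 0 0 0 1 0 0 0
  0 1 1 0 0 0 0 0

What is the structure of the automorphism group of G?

The degree sequence is [2, 2, 2, 1, 2, 2, 1, 2]; the two degree-1 vertices d and g are the ends of a path, so G = P_8. A path has exactly one nontrivial symmetry — reversal — giving Aut(G) of order 2.

C_2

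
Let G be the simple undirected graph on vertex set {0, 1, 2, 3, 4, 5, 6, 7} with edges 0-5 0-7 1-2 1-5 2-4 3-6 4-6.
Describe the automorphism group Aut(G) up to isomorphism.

The degree sequence is [2, 2, 2, 1, 2, 2, 2, 1]; the two degree-1 vertices 3 and 7 are the ends of a path, so G = P_8. A path has exactly one nontrivial symmetry — reversal — giving Aut(G) of order 2.

C_2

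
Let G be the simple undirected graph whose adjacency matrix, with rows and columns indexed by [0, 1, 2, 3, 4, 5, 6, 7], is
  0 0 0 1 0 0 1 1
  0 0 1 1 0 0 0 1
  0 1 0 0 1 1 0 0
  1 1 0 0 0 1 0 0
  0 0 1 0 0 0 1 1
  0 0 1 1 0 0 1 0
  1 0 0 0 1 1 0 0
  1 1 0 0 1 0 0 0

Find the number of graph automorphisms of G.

G is 3-regular and bipartite on 2^3 = 8 vertices with girth 4; it is the hypercube graph Q_3. Aut(Q_3) consists of the signed permutations of the 3 coordinate axes: 3! permutations times 2^3 sign flips, so |Aut| = 2^3·3! = 48.

48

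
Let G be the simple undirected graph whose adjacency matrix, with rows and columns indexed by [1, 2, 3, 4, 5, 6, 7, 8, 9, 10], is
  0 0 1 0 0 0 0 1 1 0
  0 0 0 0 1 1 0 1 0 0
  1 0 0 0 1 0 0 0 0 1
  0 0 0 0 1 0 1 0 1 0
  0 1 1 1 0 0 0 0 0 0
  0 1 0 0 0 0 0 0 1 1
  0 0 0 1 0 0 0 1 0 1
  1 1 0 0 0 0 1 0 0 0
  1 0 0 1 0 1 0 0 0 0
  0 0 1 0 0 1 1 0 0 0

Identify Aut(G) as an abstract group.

the symmetric group S_5

G is 3-regular on 10 vertices with no triangles and no 4-cycles (girth 5): this is the Petersen graph. It is a classical fact that the Petersen graph has automorphism group S_5 (order 120), arising from its description as the Kneser graph K(5,2).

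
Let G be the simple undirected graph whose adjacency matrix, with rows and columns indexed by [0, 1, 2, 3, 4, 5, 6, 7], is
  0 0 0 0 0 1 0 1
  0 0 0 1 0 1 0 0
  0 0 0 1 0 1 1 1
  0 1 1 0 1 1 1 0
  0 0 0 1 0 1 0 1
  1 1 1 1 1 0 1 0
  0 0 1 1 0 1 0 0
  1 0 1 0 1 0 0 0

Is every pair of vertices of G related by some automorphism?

Vertex 2 is the only vertex of degree 4, so every automorphism fixes it; G is not vertex-transitive.

No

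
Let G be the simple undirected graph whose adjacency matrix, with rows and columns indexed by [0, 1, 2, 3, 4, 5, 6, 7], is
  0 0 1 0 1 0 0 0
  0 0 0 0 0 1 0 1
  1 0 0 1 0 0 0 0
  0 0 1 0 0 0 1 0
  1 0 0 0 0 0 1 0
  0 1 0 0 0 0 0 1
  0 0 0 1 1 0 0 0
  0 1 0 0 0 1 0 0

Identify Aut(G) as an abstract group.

D_5 × D_3

G has two connected components, {0, 2, 3, 4, 6} and {1, 5, 7}; each is 2-regular, so G = C_5 ⊔ C_3. No automorphism exchanges components of different sizes, hence Aut(G) is the direct product D_5 × D_3, order 60.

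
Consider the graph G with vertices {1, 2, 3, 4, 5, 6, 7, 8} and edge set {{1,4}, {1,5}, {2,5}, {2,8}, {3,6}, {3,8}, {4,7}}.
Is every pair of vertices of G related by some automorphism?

No

Automorphisms preserve degree, but G has vertices of degree 1 and vertices of degree 2; no automorphism maps one to the other, so G is not vertex-transitive.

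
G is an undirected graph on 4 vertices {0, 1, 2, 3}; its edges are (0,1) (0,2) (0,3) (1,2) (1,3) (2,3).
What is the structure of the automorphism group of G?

All 4 vertices are pairwise adjacent: G = K_4. Any permutation of the 4 vertices preserves K_4, so Aut(K_4) = S_4 of order 4! = 24.

the symmetric group on 4 letters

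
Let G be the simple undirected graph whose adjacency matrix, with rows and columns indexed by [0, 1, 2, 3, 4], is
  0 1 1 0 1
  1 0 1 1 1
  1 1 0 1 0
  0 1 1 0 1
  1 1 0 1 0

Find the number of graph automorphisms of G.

Vertex 1 is the unique vertex of degree 4; the remaining 4 vertices each have degree 3 and induce a cycle, so G is the wheel on 5 vertices with hub 1. With the hub fixed, the remaining symmetry is that of the rim cycle C_4, giving the dihedral group D_4.

8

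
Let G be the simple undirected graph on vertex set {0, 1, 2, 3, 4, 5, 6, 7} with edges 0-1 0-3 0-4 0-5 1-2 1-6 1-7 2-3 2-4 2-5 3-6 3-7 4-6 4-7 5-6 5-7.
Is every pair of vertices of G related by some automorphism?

Yes

G is 4-regular and bipartite with parts {0, 2, 6, 7} and {1, 3, 4, 5} (each part is independent and every cross-pair is an edge), so G = K_{4,4}. Each part can be permuted independently (S_4 × S_4) and the two equal-size parts can also be swapped, giving (S_4 × S_4) ⋊ Z_2 of order 2·(4!)² = 1152. Under this action every vertex can be carried to every other, so G is vertex-transitive.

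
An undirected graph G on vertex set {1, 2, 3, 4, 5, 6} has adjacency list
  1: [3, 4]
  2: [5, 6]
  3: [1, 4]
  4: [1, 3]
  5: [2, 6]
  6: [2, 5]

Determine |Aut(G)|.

72

G has two connected components, {2, 5, 6} and {1, 3, 4}; each is 2-regular, so G = C_3 ⊔ C_3. Aut of a disjoint union of two copies of C_3 is the wreath product D_3 ≀ Z_2, of order 2·6² = 72.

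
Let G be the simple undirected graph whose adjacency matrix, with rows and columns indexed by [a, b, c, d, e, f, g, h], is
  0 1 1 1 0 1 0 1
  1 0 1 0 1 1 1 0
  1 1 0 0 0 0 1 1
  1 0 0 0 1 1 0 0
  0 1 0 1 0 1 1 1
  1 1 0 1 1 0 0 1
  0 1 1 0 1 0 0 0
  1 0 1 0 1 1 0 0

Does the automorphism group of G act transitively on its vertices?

No

Automorphisms preserve degree, but G has vertices of degree 3 and vertices of degree 5; no automorphism maps one to the other, so G is not vertex-transitive.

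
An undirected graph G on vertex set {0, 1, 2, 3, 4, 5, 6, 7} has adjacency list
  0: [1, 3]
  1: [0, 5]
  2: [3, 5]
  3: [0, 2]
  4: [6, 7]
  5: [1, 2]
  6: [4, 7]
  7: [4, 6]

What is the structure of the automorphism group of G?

D_3 × D_5

G has two connected components, {0, 1, 2, 3, 5} and {4, 6, 7}; each is 2-regular, so G = C_5 ⊔ C_3. No automorphism exchanges components of different sizes, hence Aut(G) is the direct product D_3 × D_5, order 60.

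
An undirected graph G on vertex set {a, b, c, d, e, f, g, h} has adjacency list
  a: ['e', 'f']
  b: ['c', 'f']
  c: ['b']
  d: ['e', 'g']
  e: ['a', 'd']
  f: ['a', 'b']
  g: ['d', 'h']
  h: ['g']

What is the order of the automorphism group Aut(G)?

2

The degree sequence is [2, 2, 1, 2, 2, 2, 2, 1]; the two degree-1 vertices c and h are the ends of a path, so G = P_8. A path has exactly one nontrivial symmetry — reversal — giving Aut(G) of order 2.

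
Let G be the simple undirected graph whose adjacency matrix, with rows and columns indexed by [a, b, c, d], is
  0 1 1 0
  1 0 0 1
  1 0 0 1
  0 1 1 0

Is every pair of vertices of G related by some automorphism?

Yes

G is 2-regular and bipartite with parts {a, d} and {b, c} (each part is independent and every cross-pair is an edge), so G = K_{2,2}. Each part can be permuted independently (S_2 × S_2) and the two equal-size parts can also be swapped, giving (S_2 × S_2) ⋊ Z_2 of order 2·(2!)² = 8. Under this action every vertex can be carried to every other, so G is vertex-transitive.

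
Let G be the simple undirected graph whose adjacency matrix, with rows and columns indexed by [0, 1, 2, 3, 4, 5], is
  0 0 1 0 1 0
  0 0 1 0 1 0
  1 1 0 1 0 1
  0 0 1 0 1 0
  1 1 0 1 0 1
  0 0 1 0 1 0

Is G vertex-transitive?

No

Automorphisms preserve degree, but G has vertices of degree 2 and vertices of degree 4; no automorphism maps one to the other, so G is not vertex-transitive.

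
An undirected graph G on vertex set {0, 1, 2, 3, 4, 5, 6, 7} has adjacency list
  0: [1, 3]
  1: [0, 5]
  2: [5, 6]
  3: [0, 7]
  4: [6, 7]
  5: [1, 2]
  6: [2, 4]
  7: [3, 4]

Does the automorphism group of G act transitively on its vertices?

G is 2-regular and connected on 8 vertices, i.e. the cycle C_8. C_8 has 8 rotations and 8 reflections, so Aut(C_8) ≅ D_8 of order 16. Under this action every vertex can be carried to every other, so G is vertex-transitive.

Yes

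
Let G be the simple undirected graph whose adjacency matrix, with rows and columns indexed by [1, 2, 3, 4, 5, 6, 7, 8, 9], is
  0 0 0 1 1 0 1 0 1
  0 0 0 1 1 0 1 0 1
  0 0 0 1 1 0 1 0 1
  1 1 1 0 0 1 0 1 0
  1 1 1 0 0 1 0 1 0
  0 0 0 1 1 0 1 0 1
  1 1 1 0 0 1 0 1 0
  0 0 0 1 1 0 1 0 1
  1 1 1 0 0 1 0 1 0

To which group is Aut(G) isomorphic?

S_5 × S_4

The vertices split by degree into {4, 5, 7, 9} (degree 5) and {1, 2, 3, 6, 8} (degree 4); every edge runs between the two parts, so G is the complete bipartite graph K_{4,5}. Automorphisms preserve the bipartition setwise (since the parts differ in size) and act as S_5 × S_4 within it; |Aut| = 2880.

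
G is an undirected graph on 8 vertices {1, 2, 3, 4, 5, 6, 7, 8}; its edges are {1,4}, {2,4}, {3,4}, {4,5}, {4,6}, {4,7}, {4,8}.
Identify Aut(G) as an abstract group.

S_7

Vertex 4 has degree 7 and every other vertex has degree 1, so G is the star K_{1,7} with centre 4. Any automorphism fixes the centre and permutes the 7 leaves freely, so Aut(G) ≅ S_7 of order 7! = 5040.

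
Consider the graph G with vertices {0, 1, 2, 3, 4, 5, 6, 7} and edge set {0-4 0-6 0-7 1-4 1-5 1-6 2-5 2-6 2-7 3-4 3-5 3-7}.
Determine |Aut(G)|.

G is 3-regular and bipartite on 2^3 = 8 vertices with girth 4; it is the hypercube graph Q_3. Aut(Q_3) consists of the signed permutations of the 3 coordinate axes: 3! permutations times 2^3 sign flips, so |Aut| = 2^3·3! = 48.

48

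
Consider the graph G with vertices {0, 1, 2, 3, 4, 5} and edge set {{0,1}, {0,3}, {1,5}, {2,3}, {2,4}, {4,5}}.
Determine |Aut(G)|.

Every vertex has degree 2 and the graph is connected, so G is the 6-cycle C_6. The automorphisms of the 6-cycle are exactly the symmetries of a regular 6-gon: the dihedral group D_6, |D_6| = 12.

12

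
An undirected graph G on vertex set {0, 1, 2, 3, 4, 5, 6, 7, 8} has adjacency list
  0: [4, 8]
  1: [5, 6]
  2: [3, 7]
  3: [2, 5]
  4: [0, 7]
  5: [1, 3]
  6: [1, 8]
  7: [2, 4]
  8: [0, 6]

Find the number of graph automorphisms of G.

18

Every vertex has degree 2 and the graph is connected, so G is the 9-cycle C_9. The automorphisms of the 9-cycle are exactly the symmetries of a regular 9-gon: the dihedral group D_9, |D_9| = 18.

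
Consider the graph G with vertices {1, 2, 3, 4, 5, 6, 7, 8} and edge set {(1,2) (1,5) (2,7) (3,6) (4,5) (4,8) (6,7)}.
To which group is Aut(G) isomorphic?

the cyclic group of order 2

The degree sequence is [2, 2, 1, 2, 2, 2, 2, 1]; the two degree-1 vertices 3 and 8 are the ends of a path, so G = P_8. The only nontrivial automorphism of a path is the end-to-end reflection, so Aut(G) ≅ Z_2.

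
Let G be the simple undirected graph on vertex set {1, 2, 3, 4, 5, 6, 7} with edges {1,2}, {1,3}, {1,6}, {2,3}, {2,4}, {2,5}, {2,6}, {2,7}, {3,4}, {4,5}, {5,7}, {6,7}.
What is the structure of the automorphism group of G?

Vertex 2 is the unique vertex of degree 6; the remaining 6 vertices each have degree 3 and induce a cycle, so G is the wheel on 7 vertices with hub 2. Every automorphism fixes the hub and acts on the rim 6-cycle, so Aut(G) ≅ Aut(C_6) = D_6 of order 12.

D_6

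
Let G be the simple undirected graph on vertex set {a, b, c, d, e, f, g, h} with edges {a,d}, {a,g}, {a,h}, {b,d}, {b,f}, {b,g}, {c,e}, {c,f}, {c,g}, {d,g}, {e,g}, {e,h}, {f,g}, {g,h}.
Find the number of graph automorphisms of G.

14

Vertex g is the unique vertex of degree 7; the remaining 7 vertices each have degree 3 and induce a cycle, so G is the wheel on 8 vertices with hub g. Every automorphism fixes the hub and acts on the rim 7-cycle, so Aut(G) ≅ Aut(C_7) = D_7 of order 14.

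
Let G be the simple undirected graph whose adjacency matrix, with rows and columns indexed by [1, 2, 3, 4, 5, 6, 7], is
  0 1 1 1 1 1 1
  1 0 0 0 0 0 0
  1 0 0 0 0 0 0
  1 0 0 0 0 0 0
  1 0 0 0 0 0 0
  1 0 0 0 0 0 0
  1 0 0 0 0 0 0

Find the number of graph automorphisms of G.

Vertex 1 has degree 6 and every other vertex has degree 1, so G is the star K_{1,6} with centre 1. The 6 leaves are pairwise interchangeable while the centre is fixed, giving Aut(G) = S_6.

720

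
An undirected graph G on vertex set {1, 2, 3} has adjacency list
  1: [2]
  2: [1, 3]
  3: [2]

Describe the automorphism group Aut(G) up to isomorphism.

The degree sequence is [1, 2, 1]; the two degree-1 vertices 1 and 3 are the ends of a path, so G = P_3. A path has exactly one nontrivial symmetry — reversal — giving Aut(G) of order 2.

Z_2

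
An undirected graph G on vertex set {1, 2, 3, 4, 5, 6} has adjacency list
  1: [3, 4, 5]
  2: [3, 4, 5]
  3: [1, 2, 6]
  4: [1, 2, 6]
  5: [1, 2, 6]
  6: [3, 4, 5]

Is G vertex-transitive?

Yes

G is 3-regular and bipartite with parts {3, 4, 5} and {1, 2, 6} (each part is independent and every cross-pair is an edge), so G = K_{3,3}. Aut(K_{3,3}) is the wreath product S_3 ≀ Z_2: permute within each part, then optionally swap the parts; |Aut| = 2·(3!)² = 72. This group acts transitively on the 6 vertices.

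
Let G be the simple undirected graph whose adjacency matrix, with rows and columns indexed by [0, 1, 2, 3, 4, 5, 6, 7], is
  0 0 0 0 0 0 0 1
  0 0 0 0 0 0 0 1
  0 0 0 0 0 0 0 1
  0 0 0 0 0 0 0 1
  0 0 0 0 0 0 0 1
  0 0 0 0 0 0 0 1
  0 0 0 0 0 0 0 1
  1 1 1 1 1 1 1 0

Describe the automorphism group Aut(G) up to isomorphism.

S_7

Vertex 7 has degree 7 and every other vertex has degree 1, so G is the star K_{1,7} with centre 7. Any automorphism fixes the centre and permutes the 7 leaves freely, so Aut(G) ≅ S_7 of order 7! = 5040.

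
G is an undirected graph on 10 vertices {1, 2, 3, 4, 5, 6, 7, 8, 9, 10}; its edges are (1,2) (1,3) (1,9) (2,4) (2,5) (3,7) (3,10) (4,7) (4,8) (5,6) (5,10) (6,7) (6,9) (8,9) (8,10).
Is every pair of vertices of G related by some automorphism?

G is 3-regular on 10 vertices with no triangles and no 4-cycles (girth 5): this is the Petersen graph. It is a classical fact that the Petersen graph has automorphism group S_5 (order 120), arising from its description as the Kneser graph K(5,2). Under this action every vertex can be carried to every other, so G is vertex-transitive.

Yes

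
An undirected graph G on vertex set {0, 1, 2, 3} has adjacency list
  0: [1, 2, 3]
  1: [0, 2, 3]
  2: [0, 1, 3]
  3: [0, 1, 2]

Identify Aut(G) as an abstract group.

All 4 vertices are pairwise adjacent: G = K_4. Any permutation of the 4 vertices preserves K_4, so Aut(K_4) = S_4 of order 4! = 24.

the symmetric group on 4 letters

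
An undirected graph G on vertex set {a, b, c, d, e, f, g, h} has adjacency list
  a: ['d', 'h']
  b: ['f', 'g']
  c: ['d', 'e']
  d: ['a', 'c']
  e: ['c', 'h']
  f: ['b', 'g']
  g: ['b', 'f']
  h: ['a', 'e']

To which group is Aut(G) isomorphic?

G has two connected components, {a, c, d, e, h} and {b, f, g}; each is 2-regular, so G = C_5 ⊔ C_3. The components are non-isomorphic (different sizes), so Aut(G) = Aut(C_5) × Aut(C_3) = D_5 × D_3 of order 10·6 = 60.

D_5 × D_3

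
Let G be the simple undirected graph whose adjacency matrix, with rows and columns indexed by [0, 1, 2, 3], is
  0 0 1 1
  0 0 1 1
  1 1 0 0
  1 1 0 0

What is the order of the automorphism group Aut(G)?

8

G is 2-regular and bipartite with parts {2, 3} and {0, 1} (each part is independent and every cross-pair is an edge), so G = K_{2,2}. Each part can be permuted independently (S_2 × S_2) and the two equal-size parts can also be swapped, giving (S_2 × S_2) ⋊ Z_2 of order 2·(2!)² = 8.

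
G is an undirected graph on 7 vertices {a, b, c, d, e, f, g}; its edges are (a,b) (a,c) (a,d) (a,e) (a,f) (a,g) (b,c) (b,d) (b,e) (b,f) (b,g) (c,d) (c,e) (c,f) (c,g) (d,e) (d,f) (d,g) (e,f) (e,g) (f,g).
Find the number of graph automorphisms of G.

5040

Every vertex has degree 6, so G is the complete graph K_7. Every bijection on the vertex set is an automorphism of K_7; hence Aut(K_7) ≅ S_7, order 5040.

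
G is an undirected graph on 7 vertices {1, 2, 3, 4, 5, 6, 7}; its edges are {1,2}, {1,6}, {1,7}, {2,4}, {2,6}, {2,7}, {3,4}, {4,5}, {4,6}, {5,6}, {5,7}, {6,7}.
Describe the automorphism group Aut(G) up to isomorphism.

the trivial group

The degree sequence is [3, 4, 1, 4, 3, 5, 4]. Checking the degree-preserving permutations of the vertex set shows that none except the identity preserves every edge, so Aut(G) is trivial.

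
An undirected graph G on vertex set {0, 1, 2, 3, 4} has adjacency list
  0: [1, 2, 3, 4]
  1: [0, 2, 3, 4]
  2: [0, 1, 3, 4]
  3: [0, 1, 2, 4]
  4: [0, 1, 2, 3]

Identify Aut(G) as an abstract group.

the symmetric group on 5 letters

Every vertex has degree 4, so G is the complete graph K_5. Every bijection on the vertex set is an automorphism of K_5; hence Aut(K_5) ≅ S_5, order 120.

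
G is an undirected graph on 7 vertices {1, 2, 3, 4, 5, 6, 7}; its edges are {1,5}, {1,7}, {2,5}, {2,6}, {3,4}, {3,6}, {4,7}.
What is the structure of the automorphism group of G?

the dihedral group of order 14

G is 2-regular and connected on 7 vertices, i.e. the cycle C_7. C_7 has 7 rotations and 7 reflections, so Aut(C_7) ≅ D_7 of order 14.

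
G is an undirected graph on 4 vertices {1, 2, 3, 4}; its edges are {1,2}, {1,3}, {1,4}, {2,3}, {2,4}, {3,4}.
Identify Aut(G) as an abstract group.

S_4

All 4 vertices are pairwise adjacent: G = K_4. Every bijection on the vertex set is an automorphism of K_4; hence Aut(K_4) ≅ S_4, order 24.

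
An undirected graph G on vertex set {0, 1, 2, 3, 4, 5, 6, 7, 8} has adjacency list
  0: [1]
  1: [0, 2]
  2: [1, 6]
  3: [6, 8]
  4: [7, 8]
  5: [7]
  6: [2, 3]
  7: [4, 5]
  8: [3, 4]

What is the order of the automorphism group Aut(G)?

The degree sequence is [1, 2, 2, 2, 2, 1, 2, 2, 2]; the two degree-1 vertices 0 and 5 are the ends of a path, so G = P_9. The only nontrivial automorphism of a path is the end-to-end reflection, so Aut(G) ≅ Z_2.

2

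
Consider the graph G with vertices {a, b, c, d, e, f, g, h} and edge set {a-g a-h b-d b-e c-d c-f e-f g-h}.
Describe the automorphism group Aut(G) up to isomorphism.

G has two connected components, {b, c, d, e, f} and {a, g, h}; each is 2-regular, so G = C_5 ⊔ C_3. The components are non-isomorphic (different sizes), so Aut(G) = Aut(C_3) × Aut(C_5) = D_3 × D_5 of order 6·10 = 60.

D_3 × D_5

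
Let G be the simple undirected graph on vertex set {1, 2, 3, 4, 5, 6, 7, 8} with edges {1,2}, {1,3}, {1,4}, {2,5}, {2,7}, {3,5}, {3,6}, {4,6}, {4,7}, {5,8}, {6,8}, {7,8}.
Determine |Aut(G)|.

G is 3-regular and bipartite on 2^3 = 8 vertices with girth 4; it is the hypercube graph Q_3. Aut(Q_3) consists of the signed permutations of the 3 coordinate axes: 3! permutations times 2^3 sign flips, so |Aut| = 2^3·3! = 48.

48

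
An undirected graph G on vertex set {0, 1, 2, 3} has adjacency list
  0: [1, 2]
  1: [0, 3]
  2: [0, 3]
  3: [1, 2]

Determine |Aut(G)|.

G is 2-regular and bipartite with parts {1, 2} and {0, 3} (each part is independent and every cross-pair is an edge), so G = K_{2,2}. Aut(K_{2,2}) is the wreath product S_2 ≀ Z_2: permute within each part, then optionally swap the parts; |Aut| = 2·(2!)² = 8.

8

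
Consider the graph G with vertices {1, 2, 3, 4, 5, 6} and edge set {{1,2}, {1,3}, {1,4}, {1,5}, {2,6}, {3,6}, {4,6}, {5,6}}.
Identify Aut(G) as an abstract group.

S_2 × S_4

The vertices split by degree into {1, 6} (degree 4) and {2, 3, 4, 5} (degree 2); every edge runs between the two parts, so G is the complete bipartite graph K_{2,4}. Automorphisms preserve the bipartition setwise (since the parts differ in size) and act as S_2 × S_4 within it; |Aut| = 48.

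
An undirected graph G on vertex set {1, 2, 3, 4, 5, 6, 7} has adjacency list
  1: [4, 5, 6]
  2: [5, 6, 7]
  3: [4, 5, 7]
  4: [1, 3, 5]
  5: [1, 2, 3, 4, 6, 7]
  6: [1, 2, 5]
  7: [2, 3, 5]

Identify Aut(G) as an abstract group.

the dihedral group of order 12

Vertex 5 is the unique vertex of degree 6; the remaining 6 vertices each have degree 3 and induce a cycle, so G is the wheel on 7 vertices with hub 5. With the hub fixed, the remaining symmetry is that of the rim cycle C_6, giving the dihedral group D_6.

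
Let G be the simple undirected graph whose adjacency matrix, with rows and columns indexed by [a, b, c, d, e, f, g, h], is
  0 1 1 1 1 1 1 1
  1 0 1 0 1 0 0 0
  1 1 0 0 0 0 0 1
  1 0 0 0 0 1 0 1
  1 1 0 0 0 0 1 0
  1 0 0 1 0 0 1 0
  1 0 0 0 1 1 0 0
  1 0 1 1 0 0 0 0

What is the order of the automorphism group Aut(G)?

Vertex a is the unique vertex of degree 7; the remaining 7 vertices each have degree 3 and induce a cycle, so G is the wheel on 8 vertices with hub a. With the hub fixed, the remaining symmetry is that of the rim cycle C_7, giving the dihedral group D_7.

14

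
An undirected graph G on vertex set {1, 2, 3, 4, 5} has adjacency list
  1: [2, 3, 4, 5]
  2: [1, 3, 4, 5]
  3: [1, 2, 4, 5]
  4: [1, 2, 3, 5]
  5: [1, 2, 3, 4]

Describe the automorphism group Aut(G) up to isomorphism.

All 5 vertices are pairwise adjacent: G = K_5. Every bijection on the vertex set is an automorphism of K_5; hence Aut(K_5) ≅ S_5, order 120.

the symmetric group on 5 letters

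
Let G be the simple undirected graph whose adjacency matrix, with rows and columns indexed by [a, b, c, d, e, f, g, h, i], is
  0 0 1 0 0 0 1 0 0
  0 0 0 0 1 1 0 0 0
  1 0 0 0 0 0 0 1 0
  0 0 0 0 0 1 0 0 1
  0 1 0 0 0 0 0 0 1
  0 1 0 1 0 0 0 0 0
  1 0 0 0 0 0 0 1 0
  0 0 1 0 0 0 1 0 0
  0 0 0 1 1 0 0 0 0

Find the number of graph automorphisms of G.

G has two connected components, {b, d, e, f, i} and {a, c, g, h}; each is 2-regular, so G = C_5 ⊔ C_4. The components are non-isomorphic (different sizes), so Aut(G) = Aut(C_4) × Aut(C_5) = D_4 × D_5 of order 8·10 = 80.

80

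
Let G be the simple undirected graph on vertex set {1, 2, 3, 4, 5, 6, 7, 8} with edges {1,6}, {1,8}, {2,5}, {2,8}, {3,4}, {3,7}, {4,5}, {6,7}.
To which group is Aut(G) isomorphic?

G is 2-regular and connected on 8 vertices, i.e. the cycle C_8. C_8 has 8 rotations and 8 reflections, so Aut(C_8) ≅ D_8 of order 16.

D_8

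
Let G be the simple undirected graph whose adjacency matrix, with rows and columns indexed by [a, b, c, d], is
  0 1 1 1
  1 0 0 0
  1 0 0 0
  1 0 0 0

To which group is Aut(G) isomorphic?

Vertex a has degree 3 and every other vertex has degree 1, so G is the star K_{1,3} with centre a. Any automorphism fixes the centre and permutes the 3 leaves freely, so Aut(G) ≅ S_3 of order 3! = 6.

the symmetric group on 3 letters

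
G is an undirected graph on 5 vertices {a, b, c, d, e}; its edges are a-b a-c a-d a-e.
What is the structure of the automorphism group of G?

S_4

Vertex a has degree 4 and every other vertex has degree 1, so G is the star K_{1,4} with centre a. The 4 leaves are pairwise interchangeable while the centre is fixed, giving Aut(G) = S_4.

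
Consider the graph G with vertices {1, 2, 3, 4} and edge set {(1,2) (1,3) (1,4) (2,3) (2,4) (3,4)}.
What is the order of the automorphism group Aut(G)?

24

Every vertex has degree 3, so G is the complete graph K_4. Every bijection on the vertex set is an automorphism of K_4; hence Aut(K_4) ≅ S_4, order 24.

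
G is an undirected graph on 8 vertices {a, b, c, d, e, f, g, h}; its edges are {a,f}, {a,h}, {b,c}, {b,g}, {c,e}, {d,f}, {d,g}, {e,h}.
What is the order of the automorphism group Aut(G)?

G is 2-regular and connected on 8 vertices, i.e. the cycle C_8. The automorphisms of the 8-cycle are exactly the symmetries of a regular 8-gon: the dihedral group D_8, |D_8| = 16.

16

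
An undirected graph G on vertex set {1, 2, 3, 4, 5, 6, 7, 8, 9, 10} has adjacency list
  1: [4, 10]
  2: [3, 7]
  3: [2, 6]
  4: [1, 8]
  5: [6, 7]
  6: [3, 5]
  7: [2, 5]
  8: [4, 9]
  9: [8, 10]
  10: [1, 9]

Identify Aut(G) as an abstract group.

(D_5 × D_5) ⋊ Z_2

G has two connected components, {2, 3, 5, 6, 7} and {1, 4, 8, 9, 10}; each is 2-regular, so G = C_5 ⊔ C_5. Aut of a disjoint union of two copies of C_5 is the wreath product D_5 ≀ Z_2, of order 2·10² = 200.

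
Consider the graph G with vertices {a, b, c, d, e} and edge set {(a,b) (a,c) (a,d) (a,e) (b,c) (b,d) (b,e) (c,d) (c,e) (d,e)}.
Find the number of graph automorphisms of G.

All 5 vertices are pairwise adjacent: G = K_5. Every bijection on the vertex set is an automorphism of K_5; hence Aut(K_5) ≅ S_5, order 120.

120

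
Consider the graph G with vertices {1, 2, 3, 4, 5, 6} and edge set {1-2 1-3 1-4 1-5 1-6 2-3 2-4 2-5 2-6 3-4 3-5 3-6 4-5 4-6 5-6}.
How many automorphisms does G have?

720

All 6 vertices are pairwise adjacent: G = K_6. Any permutation of the 6 vertices preserves K_6, so Aut(K_6) = S_6 of order 6! = 720.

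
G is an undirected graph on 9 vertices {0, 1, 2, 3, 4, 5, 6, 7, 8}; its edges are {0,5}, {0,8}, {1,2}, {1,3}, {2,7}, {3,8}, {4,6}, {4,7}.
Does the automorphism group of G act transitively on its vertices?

No

Automorphisms preserve degree, but G has vertices of degree 1 and vertices of degree 2; no automorphism maps one to the other, so G is not vertex-transitive.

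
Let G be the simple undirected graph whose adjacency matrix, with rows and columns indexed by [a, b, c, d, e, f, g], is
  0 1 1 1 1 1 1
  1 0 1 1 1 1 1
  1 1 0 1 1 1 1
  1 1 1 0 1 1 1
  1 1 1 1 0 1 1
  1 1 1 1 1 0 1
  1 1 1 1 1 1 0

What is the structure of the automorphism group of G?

the symmetric group on 7 letters

Every vertex has degree 6, so G is the complete graph K_7. Every bijection on the vertex set is an automorphism of K_7; hence Aut(K_7) ≅ S_7, order 5040.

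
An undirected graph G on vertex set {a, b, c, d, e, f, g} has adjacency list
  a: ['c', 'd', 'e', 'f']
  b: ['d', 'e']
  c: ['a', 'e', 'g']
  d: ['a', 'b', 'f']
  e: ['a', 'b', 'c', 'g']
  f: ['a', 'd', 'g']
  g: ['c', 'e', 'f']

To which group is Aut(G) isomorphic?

the trivial group

The degree sequence is [4, 2, 3, 3, 4, 3, 3]. Checking the degree-preserving permutations of the vertex set shows that none except the identity preserves every edge, so Aut(G) is trivial.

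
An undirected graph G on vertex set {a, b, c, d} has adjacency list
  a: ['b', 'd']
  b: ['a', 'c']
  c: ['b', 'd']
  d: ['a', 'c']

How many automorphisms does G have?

8

G is 2-regular and connected on 4 vertices, i.e. the cycle C_4. C_4 has 4 rotations and 4 reflections, so Aut(C_4) ≅ D_4 of order 8.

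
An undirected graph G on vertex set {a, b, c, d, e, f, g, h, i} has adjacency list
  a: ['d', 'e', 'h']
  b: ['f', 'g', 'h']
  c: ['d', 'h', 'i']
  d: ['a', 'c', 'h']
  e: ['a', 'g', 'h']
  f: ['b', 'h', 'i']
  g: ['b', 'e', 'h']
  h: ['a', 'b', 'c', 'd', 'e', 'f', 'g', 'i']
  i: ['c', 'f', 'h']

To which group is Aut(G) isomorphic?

Vertex h is the unique vertex of degree 8; the remaining 8 vertices each have degree 3 and induce a cycle, so G is the wheel on 9 vertices with hub h. Every automorphism fixes the hub and acts on the rim 8-cycle, so Aut(G) ≅ Aut(C_8) = D_8 of order 16.

the dihedral group of order 16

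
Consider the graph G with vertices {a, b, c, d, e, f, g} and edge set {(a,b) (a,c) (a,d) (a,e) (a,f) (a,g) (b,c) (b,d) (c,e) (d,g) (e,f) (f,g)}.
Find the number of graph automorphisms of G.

12

Vertex a is the unique vertex of degree 6; the remaining 6 vertices each have degree 3 and induce a cycle, so G is the wheel on 7 vertices with hub a. With the hub fixed, the remaining symmetry is that of the rim cycle C_6, giving the dihedral group D_6.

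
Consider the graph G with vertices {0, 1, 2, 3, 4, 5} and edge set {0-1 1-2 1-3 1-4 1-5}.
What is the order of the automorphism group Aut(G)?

Vertex 1 has degree 5 and every other vertex has degree 1, so G is the star K_{1,5} with centre 1. The 5 leaves are pairwise interchangeable while the centre is fixed, giving Aut(G) = S_5.

120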